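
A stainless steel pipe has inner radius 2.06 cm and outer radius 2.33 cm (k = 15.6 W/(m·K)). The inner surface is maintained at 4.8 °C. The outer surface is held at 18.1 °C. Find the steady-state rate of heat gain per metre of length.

Q' = 10.6 kW/m

Q' = 2πk·ΔT/ln(r₂/r₁) = 2π × 15.6 × 13.3 / ln(0.0233/0.0206) = 10600 W/m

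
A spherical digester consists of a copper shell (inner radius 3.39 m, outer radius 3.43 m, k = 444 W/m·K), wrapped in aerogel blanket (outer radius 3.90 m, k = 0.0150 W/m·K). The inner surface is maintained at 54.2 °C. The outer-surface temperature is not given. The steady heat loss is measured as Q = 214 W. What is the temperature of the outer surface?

Series resistances:
  R_copper = (1/3.39 − 1/3.43)/(4πk) = 0.003440/(4π·444) = 6.166×10^-7 K/W
  R_aerogel blanket = (1/3.43 − 1/3.90)/(4πk) = 0.03513/(4π·0.0150) = 0.1864 K/W
ΣR = 0.1864 K/W
ΔT = Q·ΣR = 214 × 0.1864 = 39.89 K
Heat flows outward, so T_out = T_in − ΔT = 54.2 − 39.89 = 14.3 °C

T_out = 14.3 °C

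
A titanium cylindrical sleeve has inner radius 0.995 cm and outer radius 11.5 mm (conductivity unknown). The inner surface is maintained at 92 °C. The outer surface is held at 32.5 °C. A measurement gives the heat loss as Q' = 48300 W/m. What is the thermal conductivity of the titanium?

k = 18.7 W/m·K

ΣR = ΔT/Q' = |92 − 32.5|/48300 = 0.001232 m·K/W
ln(r₂/r₁)/(2πk) = 0.001232 ⇒ k = 0.1448/(2π·0.001232) = 18.7 W/m·K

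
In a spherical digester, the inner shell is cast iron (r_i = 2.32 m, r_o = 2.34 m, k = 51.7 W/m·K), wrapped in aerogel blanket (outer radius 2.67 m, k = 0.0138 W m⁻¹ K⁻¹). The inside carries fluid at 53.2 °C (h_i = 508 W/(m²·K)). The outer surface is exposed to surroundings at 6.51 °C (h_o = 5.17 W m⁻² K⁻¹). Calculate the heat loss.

Q = 152 W

Treat each layer as a resistance in series:
  R_conv,in = 1/(4πr²h) = 1/(4π·2.32²·508) = 2.910×10^-5 K/W
  R_cast iron = (1/2.32 − 1/2.34)/(4πk) = 0.003684/(4π·51.7) = 5.671×10^-6 K/W
  R_aerogel blanket = (1/2.34 − 1/2.67)/(4πk) = 0.05282/(4π·0.0138) = 0.3046 K/W
  R_conv,out = 1/(4πr²h) = 1/(4π·2.67²·5.17) = 0.002159 K/W
ΣR = 2.910×10^-5 + 5.671×10^-6 + 0.3046 + 0.002159 = 0.3068 K/W
Q = ΔT/ΣR = (53.2 °C − 6.51 °C)/0.3068 = 152 W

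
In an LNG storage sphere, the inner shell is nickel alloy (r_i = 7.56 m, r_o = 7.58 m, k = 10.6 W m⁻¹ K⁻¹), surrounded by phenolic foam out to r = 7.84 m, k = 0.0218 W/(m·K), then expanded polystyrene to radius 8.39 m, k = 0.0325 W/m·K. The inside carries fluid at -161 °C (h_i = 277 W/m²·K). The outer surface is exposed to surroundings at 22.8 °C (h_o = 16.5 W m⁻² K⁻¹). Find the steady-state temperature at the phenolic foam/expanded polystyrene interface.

Series thermal resistances, inner to outer:
  R_conv,in = 1/(4πr²h) = 1/(4π·7.56²·277) = 5.027×10^-6 K/W
  R_nickel alloy = (1/7.56 − 1/7.58)/(4πk) = 3.490×10^-4/(4π·10.6) = 2.620×10^-6 K/W
  R_phenolic foam = (1/7.58 − 1/7.84)/(4πk) = 0.004375/(4π·0.0218) = 0.01597 K/W
  R_expanded polystyrene = (1/7.84 − 1/8.39)/(4πk) = 0.008362/(4π·0.0325) = 0.02047 K/W
  R_conv,out = 1/(4πr²h) = 1/(4π·8.39²·16.5) = 6.851×10^-5 K/W
ΣR = 5.027×10^-6 + 2.620×10^-6 + 0.01597 + 0.02047 + 6.851×10^-5 = 0.03652 K/W
Q = ΔT/ΣR = (-161 °C − 22.8 °C)/0.03652 = -5033 W
From the inner boundary to the phenolic foam/expanded polystyrene interface, ΣR_partial = 0.01598 K/W.
T_interface = T_in − Q·ΣR_partial = -161 °C − (-5033)(0.01598) = -80.6 °C

T = -80.6 °C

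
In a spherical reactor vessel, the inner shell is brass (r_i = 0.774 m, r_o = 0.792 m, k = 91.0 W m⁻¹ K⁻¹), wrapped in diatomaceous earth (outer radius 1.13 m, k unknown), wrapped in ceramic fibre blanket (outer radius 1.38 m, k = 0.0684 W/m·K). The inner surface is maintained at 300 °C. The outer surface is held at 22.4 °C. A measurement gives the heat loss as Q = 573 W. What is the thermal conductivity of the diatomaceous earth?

ΣR = ΔT/Q = |300 − 22.4|/573 = 0.4845 K/W
Known resistances:
  R_brass = (1/0.774 − 1/0.792)/(4πk) = 0.02936/(4π·91.0) = 2.568×10^-5 K/W
  R_ceramic fibre blanket = (1/1.13 − 1/1.38)/(4πk) = 0.1603/(4π·0.0684) = 0.1865 K/W
R_diatomaceous earth = ΣR − ΣR_known = 0.4845 − 0.1865 = 0.2980 K/W
(1/r₁−1/r₂)/(4πk) = 0.2980 ⇒ k = 0.3777/(4π·0.2980) = 0.101 W/m·K

k = 0.101 W/m·K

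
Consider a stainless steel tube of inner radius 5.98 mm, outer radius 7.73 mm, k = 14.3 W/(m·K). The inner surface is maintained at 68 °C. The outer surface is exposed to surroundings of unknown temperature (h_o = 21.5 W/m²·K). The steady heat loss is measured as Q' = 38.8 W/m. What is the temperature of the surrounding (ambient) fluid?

Series resistances:
  R'_stainless steel = ln(0.00773/0.00598)/(2πk) = 0.2567/(2π·14.3) = 0.002857 m·K/W
  R'_conv,out = 1/(2πr h) = 1/(2π·0.00773·21.5) = 0.9576 m·K/W
ΣR = 0.9605 m·K/W
ΔT = Q'·ΣR = 38.8 × 0.9605 = 37.27 K
Heat flows outward, so T_out = T_in − ΔT = 68 − 37.27 = 30.7 °C

T_out = 30.7 °C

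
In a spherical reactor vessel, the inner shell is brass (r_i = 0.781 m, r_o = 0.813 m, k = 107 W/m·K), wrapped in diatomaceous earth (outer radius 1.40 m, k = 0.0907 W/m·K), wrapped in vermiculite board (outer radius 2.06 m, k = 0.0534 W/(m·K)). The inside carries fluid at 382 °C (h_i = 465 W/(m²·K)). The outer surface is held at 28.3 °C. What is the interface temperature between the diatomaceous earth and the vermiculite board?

Treat each layer as a resistance in series:
  R_conv,in = 1/(4πr²h) = 1/(4π·0.781²·465) = 2.806×10^-4 K/W
  R_brass = (1/0.781 − 1/0.813)/(4πk) = 0.05040/(4π·107) = 3.748×10^-5 K/W
  R_diatomaceous earth = (1/0.813 − 1/1.40)/(4πk) = 0.5157/(4π·0.0907) = 0.4525 K/W
  R_vermiculite board = (1/1.40 − 1/2.06)/(4πk) = 0.2288/(4π·0.0534) = 0.3410 K/W
ΣR = 2.806×10^-4 + 3.748×10^-5 + 0.4525 + 0.3410 = 0.7938 K/W
Q = ΔT/ΣR = (382 °C − 28.3 °C)/0.7938 = 445.6 W
From the inner boundary to the diatomaceous earth/vermiculite board interface, ΣR_partial = 0.4528 K/W.
T_interface = T_in − Q·ΣR_partial = 382 °C − (445.6)(0.4528) = 180 °C

T = 180 °C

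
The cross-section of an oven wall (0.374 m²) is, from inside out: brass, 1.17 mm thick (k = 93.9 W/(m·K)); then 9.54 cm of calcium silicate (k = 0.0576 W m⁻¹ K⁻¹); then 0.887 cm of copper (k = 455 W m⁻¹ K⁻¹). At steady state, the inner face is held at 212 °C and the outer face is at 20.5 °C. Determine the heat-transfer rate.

Series thermal resistances, inner to outer:
  R_brass = L/(kA) = 0.00117/(93.9·0.374) = 3.332×10^-5 K/W
  R_calcium silicate = L/(kA) = 0.0954/(0.0576·0.374) = 4.428 K/W
  R_copper = L/(kA) = 0.00887/(455·0.374) = 5.212×10^-5 K/W
ΣR = 3.332×10^-5 + 4.428 + 5.212×10^-5 = 4.428 K/W
Q = ΔT/ΣR = (212 °C − 20.5 °C)/4.428 = 43.2 W

Q = 43.2 W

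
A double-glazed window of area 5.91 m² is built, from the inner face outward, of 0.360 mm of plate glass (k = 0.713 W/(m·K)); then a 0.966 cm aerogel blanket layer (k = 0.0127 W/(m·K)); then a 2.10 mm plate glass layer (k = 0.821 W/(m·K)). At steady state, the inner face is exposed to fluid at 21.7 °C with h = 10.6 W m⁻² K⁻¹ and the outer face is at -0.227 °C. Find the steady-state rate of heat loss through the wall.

Series thermal resistances, inner to outer:
  R_conv,in = 1/(hA) = 1/(10.6·5.91) = 0.01596 K/W
  R_plate glass = L/(kA) = 3.60×10^-4/(0.713·5.91) = 8.543×10^-5 K/W
  R_aerogel blanket = L/(kA) = 0.00966/(0.0127·5.91) = 0.1287 K/W
  R_plate glass = L/(kA) = 0.00210/(0.821·5.91) = 4.328×10^-4 K/W
ΣR = 0.01596 + 8.543×10^-5 + 0.1287 + 4.328×10^-4 = 0.1452 K/W
Q = ΔT/ΣR = (21.7 °C − -0.227 °C)/0.1452 = 151 W

Q = 151 W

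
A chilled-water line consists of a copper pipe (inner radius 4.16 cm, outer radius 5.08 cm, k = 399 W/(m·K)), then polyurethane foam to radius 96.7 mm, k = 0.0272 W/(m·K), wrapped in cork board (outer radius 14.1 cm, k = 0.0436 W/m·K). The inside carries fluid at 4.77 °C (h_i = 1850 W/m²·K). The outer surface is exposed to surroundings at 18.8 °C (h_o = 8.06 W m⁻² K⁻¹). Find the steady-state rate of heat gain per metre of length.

Series thermal resistances, inner to outer:
  R'_conv,in = 1/(2πr h) = 1/(2π·0.0416·1850) = 0.002068 m·K/W
  R'_copper = ln(0.0508/0.0416)/(2πk) = 0.1998/(2π·399) = 7.970×10^-5 m·K/W
  R'_polyurethane foam = ln(0.0967/0.0508)/(2πk) = 0.6437/(2π·0.0272) = 3.767 m·K/W
  R'_cork board = ln(0.141/0.0967)/(2πk) = 0.3771/(2π·0.0436) = 1.377 m·K/W
  R'_conv,out = 1/(2πr h) = 1/(2π·0.141·8.06) = 0.1400 m·K/W
ΣR = 0.002068 + 7.970×10^-5 + 3.767 + 1.377 + 0.1400 = 5.286 m·K/W
Q' = ΔT/ΣR = (4.77 °C − 18.8 °C)/5.286 = -2.65 W/m
(Negative Q' ⇒ heat flows inward; heat gain = 2.65 W/m.)

Q' = 2.65 W/m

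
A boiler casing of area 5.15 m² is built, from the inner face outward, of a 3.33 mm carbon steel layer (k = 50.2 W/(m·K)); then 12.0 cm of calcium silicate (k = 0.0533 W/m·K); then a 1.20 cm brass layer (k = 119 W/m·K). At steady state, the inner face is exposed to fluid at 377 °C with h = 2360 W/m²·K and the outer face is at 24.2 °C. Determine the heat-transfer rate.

Treat each layer as a resistance in series:
  R_conv,in = 1/(hA) = 1/(2360·5.15) = 8.228×10^-5 K/W
  R_carbon steel = L/(kA) = 0.00333/(50.2·5.15) = 1.288×10^-5 K/W
  R_calcium silicate = L/(kA) = 0.120/(0.0533·5.15) = 0.4372 K/W
  R_brass = L/(kA) = 0.0120/(119·5.15) = 1.958×10^-5 K/W
ΣR = 8.228×10^-5 + 1.288×10^-5 + 0.4372 + 1.958×10^-5 = 0.4373 K/W
Q = ΔT/ΣR = (377 °C − 24.2 °C)/0.4373 = 807 W

Q = 807 W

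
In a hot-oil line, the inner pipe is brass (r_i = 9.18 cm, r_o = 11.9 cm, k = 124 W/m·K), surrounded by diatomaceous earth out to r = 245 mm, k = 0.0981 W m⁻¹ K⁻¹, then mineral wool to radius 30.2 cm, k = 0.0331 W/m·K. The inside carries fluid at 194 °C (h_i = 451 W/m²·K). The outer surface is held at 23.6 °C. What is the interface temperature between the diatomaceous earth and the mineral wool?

Resistance network (inner→outer):
  R'_conv,in = 1/(2πr h) = 1/(2π·0.0918·451) = 0.003844 m·K/W
  R'_brass = ln(0.119/0.0918)/(2πk) = 0.2595/(2π·124) = 3.331×10^-4 m·K/W
  R'_diatomaceous earth = ln(0.245/0.119)/(2πk) = 0.7221/(2π·0.0981) = 1.172 m·K/W
  R'_mineral wool = ln(0.302/0.245)/(2πk) = 0.2092/(2π·0.0331) = 1.006 m·K/W
ΣR = 0.003844 + 3.331×10^-4 + 1.172 + 1.006 = 2.182 m·K/W
Q' = ΔT/ΣR = (194 °C − 23.6 °C)/2.182 = 78.09 W/m
From the inner boundary to the diatomaceous earth/mineral wool interface, ΣR_partial = 1.176 m·K/W.
T_interface = T_in − Q'·ΣR_partial = 194 °C − (78.09)(1.176) = 102 °C

T = 102 °C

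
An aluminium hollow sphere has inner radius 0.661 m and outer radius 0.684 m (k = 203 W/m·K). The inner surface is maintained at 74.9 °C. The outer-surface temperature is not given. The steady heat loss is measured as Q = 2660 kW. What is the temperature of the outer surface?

Sum the resistances:
  R_aluminium = (1/0.661 − 1/0.684)/(4πk) = 0.05087/(4π·203) = 1.994×10^-5 K/W
ΣR = 1.994×10^-5 K/W
ΔT = Q·ΣR = 2.66×10^6 × 1.994×10^-5 = 53.04 K
Heat flows outward, so T_out = T_in − ΔT = 74.9 − 53.04 = 21.9 °C

T_out = 21.9 °C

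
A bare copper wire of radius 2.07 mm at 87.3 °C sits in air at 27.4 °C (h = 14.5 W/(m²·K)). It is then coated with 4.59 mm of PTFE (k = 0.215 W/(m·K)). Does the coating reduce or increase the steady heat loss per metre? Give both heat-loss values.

increases: 11.3 → 23.8 W/m

Critical radius for a cylinder: r_cr = k/h = 0.0148 m = 1.48 cm.
Outer radius after coating: r₂ = 0.00207 + 0.00459 = 0.00666 m.
Since r₁ < r_cr and r₂ ≤ r_cr, the coating moves toward the maximum at r_cr — heat loss rises.
Bare: R = 1/(2πr₁h) = 5.303 m·K/W; Q = 59.9/5.303 = 11.3 W/m.
Coated: R = R_cond + R_conv = 2.513 m·K/W; Q = 59.9/2.513 = 23.8 W/m.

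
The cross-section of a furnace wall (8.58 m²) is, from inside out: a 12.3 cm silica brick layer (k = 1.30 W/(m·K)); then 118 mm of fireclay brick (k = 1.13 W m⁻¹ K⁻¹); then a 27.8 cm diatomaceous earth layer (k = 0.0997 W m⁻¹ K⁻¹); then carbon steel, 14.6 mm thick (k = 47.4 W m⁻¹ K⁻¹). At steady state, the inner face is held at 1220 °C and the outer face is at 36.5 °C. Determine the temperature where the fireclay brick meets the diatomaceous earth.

Resistance network (inner→outer):
  R_silica brick = L/(kA) = 0.123/(1.30·8.58) = 0.01103 K/W
  R_fireclay brick = L/(kA) = 0.118/(1.13·8.58) = 0.01217 K/W
  R_diatomaceous earth = L/(kA) = 0.278/(0.0997·8.58) = 0.3250 K/W
  R_carbon steel = L/(kA) = 0.0146/(47.4·8.58) = 3.590×10^-5 K/W
ΣR = 0.01103 + 0.01217 + 0.3250 + 3.590×10^-5 = 0.3482 K/W
Q = ΔT/ΣR = (1220 °C − 36.5 °C)/0.3482 = 3399 W
From the inner boundary to the fireclay brick/diatomaceous earth interface, ΣR_partial = 0.02320 K/W.
T_interface = T_in − Q·ΣR_partial = 1220 °C − (3399)(0.02320) = 1141 °C

T = 1141 °C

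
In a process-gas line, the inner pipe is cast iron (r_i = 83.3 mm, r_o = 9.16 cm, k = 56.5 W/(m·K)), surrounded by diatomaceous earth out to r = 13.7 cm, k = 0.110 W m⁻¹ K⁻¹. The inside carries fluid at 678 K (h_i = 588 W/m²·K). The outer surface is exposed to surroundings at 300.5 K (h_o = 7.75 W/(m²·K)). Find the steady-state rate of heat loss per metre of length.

Treat each layer as a resistance in series:
  R'_conv,in = 1/(2πr h) = 1/(2π·0.0833·588) = 0.003249 m·K/W
  R'_cast iron = ln(0.0916/0.0833)/(2πk) = 0.09498/(2π·56.5) = 2.676×10^-4 m·K/W
  R'_diatomaceous earth = ln(0.137/0.0916)/(2πk) = 0.4025/(2π·0.110) = 0.5824 m·K/W
  R'_conv,out = 1/(2πr h) = 1/(2π·0.137·7.75) = 0.1499 m·K/W
ΣR = 0.003249 + 2.676×10^-4 + 0.5824 + 0.1499 = 0.7358 m·K/W
Q' = ΔT/ΣR = (678 K − 300.5 K)/0.7358 = 513 W/m

Q' = 513 W/m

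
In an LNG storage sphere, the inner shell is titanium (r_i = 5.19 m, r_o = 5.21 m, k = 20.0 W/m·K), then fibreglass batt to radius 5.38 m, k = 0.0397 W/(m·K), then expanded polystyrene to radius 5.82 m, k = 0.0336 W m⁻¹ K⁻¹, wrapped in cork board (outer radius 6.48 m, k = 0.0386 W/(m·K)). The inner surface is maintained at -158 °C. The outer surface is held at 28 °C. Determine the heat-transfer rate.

Q = 2.28 kW

Treat each layer as a resistance in series:
  R_titanium = (1/5.19 − 1/5.21)/(4πk) = 7.396×10^-4/(4π·20.0) = 2.943×10^-6 K/W
  R_fibreglass batt = (1/5.21 − 1/5.38)/(4πk) = 0.006065/(4π·0.0397) = 0.01216 K/W
  R_expanded polystyrene = (1/5.38 − 1/5.82)/(4πk) = 0.01405/(4π·0.0336) = 0.03328 K/W
  R_cork board = (1/5.82 − 1/6.48)/(4πk) = 0.01750/(4π·0.0386) = 0.03608 K/W
ΣR = 2.943×10^-6 + 0.01216 + 0.03328 + 0.03608 = 0.08152 K/W
Q = ΔT/ΣR = (-158 °C − 28 °C)/0.08152 = -2280 W
(Negative Q ⇒ heat flows inward; heat gain = 2280 W.)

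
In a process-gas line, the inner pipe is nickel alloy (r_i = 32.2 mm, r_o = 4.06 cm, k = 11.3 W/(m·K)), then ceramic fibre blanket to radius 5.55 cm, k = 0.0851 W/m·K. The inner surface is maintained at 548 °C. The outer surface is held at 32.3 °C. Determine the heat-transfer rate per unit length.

Q' = 877 W/m

Treat each layer as a resistance in series:
  R'_nickel alloy = ln(0.0406/0.0322)/(2πk) = 0.2318/(2π·11.3) = 0.003265 m·K/W
  R'_ceramic fibre blanket = ln(0.0555/0.0406)/(2πk) = 0.3126/(2π·0.0851) = 0.5847 m·K/W
ΣR = 0.003265 + 0.5847 = 0.5880 m·K/W
Q' = ΔT/ΣR = (548 °C − 32.3 °C)/0.5880 = 877 W/m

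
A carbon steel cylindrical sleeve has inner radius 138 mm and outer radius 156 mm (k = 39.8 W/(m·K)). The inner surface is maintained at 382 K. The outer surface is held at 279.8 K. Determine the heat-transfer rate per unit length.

Q' = 208 kW/m

Q' = 2πk·ΔT/ln(r₂/r₁) = 2π × 39.8 × 102.2 / ln(0.156/0.138) = 2.08×10^5 W/m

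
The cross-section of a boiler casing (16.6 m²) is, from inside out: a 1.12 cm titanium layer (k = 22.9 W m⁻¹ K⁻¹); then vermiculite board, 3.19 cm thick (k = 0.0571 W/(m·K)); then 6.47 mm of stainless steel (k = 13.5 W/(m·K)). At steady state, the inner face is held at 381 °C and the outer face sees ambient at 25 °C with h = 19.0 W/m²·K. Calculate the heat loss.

Q = 9.65 kW

Treat each layer as a resistance in series:
  R_titanium = L/(kA) = 0.0112/(22.9·16.6) = 2.946×10^-5 K/W
  R_vermiculite board = L/(kA) = 0.0319/(0.0571·16.6) = 0.03365 K/W
  R_stainless steel = L/(kA) = 0.00647/(13.5·16.6) = 2.887×10^-5 K/W
  R_conv,out = 1/(hA) = 1/(19.0·16.6) = 0.003171 K/W
ΣR = 2.946×10^-5 + 0.03365 + 2.887×10^-5 + 0.003171 = 0.03688 K/W
Q = ΔT/ΣR = (381 °C − 25 °C)/0.03688 = 9650 W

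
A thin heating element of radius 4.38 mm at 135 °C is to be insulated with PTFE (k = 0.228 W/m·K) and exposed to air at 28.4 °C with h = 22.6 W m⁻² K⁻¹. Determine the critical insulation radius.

For a cylinder, r_cr = k_ins/h = 0.228/22.6 = 0.0101 m = 1.01 cm

r_cr = 1.01 cm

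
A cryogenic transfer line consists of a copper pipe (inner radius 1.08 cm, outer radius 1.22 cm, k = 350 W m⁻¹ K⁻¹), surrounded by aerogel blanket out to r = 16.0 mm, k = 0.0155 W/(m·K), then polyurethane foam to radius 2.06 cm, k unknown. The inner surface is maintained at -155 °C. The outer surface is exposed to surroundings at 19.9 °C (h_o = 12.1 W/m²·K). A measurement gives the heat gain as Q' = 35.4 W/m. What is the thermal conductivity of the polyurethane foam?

k = 0.0265 W/m·K

ΣR = ΔT/Q' = |-155 − 19.9|/35.4 = 4.941 m·K/W
Known resistances:
  R'_copper = ln(0.0122/0.0108)/(2πk) = 0.1219/(2π·350) = 5.543×10^-5 m·K/W
  R'_aerogel blanket = ln(0.0160/0.0122)/(2πk) = 0.2712/(2π·0.0155) = 2.784 m·K/W
  R'_conv,out = 1/(2πr h) = 1/(2π·0.0206·12.1) = 0.6385 m·K/W
R_polyurethane foam = ΣR − ΣR_known = 4.941 − 3.423 = 1.518 m·K/W
ln(r₂/r₁)/(2πk) = 1.518 ⇒ k = 0.2527/(2π·1.518) = 0.0265 W/m·K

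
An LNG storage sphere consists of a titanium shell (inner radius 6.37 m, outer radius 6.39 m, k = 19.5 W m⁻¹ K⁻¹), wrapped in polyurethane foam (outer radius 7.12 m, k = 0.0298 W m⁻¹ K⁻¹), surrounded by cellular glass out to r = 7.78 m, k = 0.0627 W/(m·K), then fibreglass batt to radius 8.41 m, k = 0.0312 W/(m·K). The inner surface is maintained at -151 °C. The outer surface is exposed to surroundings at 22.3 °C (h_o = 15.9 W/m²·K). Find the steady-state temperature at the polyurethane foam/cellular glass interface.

Series thermal resistances, inner to outer:
  R_titanium = (1/6.37 − 1/6.39)/(4πk) = 4.913×10^-4/(4π·19.5) = 2.005×10^-6 K/W
  R_polyurethane foam = (1/6.39 − 1/7.12)/(4πk) = 0.01605/(4π·0.0298) = 0.04285 K/W
  R_cellular glass = (1/7.12 − 1/7.78)/(4πk) = 0.01191/(4π·0.0627) = 0.01512 K/W
  R_fibreglass batt = (1/7.78 − 1/8.41)/(4πk) = 0.009629/(4π·0.0312) = 0.02456 K/W
  R_conv,out = 1/(4πr²h) = 1/(4π·8.41²·15.9) = 7.076×10^-5 K/W
ΣR = 2.005×10^-6 + 0.04285 + 0.01512 + 0.02456 + 7.076×10^-5 = 0.08260 K/W
Q = ΔT/ΣR = (-151 °C − 22.3 °C)/0.08260 = -2098 W
From the inner boundary to the polyurethane foam/cellular glass interface, ΣR_partial = 0.04285 K/W.
T_interface = T_in − Q·ΣR_partial = -151 °C − (-2098)(0.04285) = -61.1 °C

T = -61.1 °C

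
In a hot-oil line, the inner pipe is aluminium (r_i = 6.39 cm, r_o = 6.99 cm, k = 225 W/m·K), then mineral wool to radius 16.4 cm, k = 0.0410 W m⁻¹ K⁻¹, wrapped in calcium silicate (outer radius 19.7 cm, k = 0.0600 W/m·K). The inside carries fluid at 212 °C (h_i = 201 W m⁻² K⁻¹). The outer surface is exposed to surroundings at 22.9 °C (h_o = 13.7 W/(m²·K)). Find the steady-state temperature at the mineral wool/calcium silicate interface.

Treat each layer as a resistance in series:
  R'_conv,in = 1/(2πr h) = 1/(2π·0.0639·201) = 0.01239 m·K/W
  R'_aluminium = ln(0.0699/0.0639)/(2πk) = 0.08975/(2π·225) = 6.348×10^-5 m·K/W
  R'_mineral wool = ln(0.164/0.0699)/(2πk) = 0.8528/(2π·0.0410) = 3.310 m·K/W
  R'_calcium silicate = ln(0.197/0.164)/(2πk) = 0.1833/(2π·0.0600) = 0.4863 m·K/W
  R'_conv,out = 1/(2πr h) = 1/(2π·0.197·13.7) = 0.05897 m·K/W
ΣR = 0.01239 + 6.348×10^-5 + 3.310 + 0.4863 + 0.05897 = 3.868 m·K/W
Q' = ΔT/ΣR = (212 °C − 22.9 °C)/3.868 = 48.89 W/m
From the inner boundary to the mineral wool/calcium silicate interface, ΣR_partial = 3.322 m·K/W.
T_interface = T_in − Q'·ΣR_partial = 212 °C − (48.89)(3.322) = 49.6 °C

T = 49.6 °C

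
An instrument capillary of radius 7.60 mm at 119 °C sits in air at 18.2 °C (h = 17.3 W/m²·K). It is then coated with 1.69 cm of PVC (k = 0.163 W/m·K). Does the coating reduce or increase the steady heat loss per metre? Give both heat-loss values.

reduces: 83.3 → 66.4 W/m

Critical radius for a cylinder: r_cr = k/h = 0.00942 m = 0.942 cm.
Outer radius after coating: r₂ = 0.00760 + 0.0169 = 0.02450 m.
r₁ < r_cr < r₂: heat loss rises to a maximum at r_cr then falls. Whether the coating helps depends on whether Q(r₂) has dropped back below Q(r₁).
Bare: R = 1/(2πr₁h) = 1.210 m·K/W; Q = 100.8/1.210 = 83.3 W/m.
Coated: R = R_cond + R_conv = 1.518 m·K/W; Q = 100.8/1.518 = 66.4 W/m.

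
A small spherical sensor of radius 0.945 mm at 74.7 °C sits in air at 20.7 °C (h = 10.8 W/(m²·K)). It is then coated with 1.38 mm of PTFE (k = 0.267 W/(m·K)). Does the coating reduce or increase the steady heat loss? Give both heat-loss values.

increases: 0.00654 → 0.0348 W

Critical radius for a sphere: r_cr = 2k/h = 0.0494 m = 4.94 cm.
Outer radius after coating: r₂ = 9.45×10^-4 + 0.00138 = 0.002325 m.
Since r₁ < r_cr and r₂ ≤ r_cr, the coating moves toward the maximum at r_cr — heat loss rises.
Bare: R = 1/(4πr₁²h) = 8251 K/W; Q = 54/8251 = 0.00654 W.
Coated: R = R_cond + R_conv = 1550 K/W; Q = 54/1550 = 0.0348 W.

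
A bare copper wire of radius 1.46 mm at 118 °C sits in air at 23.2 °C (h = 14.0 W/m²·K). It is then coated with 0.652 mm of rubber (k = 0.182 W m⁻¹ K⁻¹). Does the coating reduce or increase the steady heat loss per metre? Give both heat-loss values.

Critical radius for a cylinder: r_cr = k/h = 0.0130 m = 1.30 cm.
Outer radius after coating: r₂ = 0.00146 + 6.52×10^-4 = 0.002112 m.
Since r₁ < r_cr and r₂ ≤ r_cr, the coating moves toward the maximum at r_cr — heat loss rises.
Bare: R = 1/(2πr₁h) = 7.786 m·K/W; Q = 94.8/7.786 = 12.2 W/m.
Coated: R = R_cond + R_conv = 5.706 m·K/W; Q = 94.8/5.706 = 16.6 W/m.

increases: 12.2 → 16.6 W/m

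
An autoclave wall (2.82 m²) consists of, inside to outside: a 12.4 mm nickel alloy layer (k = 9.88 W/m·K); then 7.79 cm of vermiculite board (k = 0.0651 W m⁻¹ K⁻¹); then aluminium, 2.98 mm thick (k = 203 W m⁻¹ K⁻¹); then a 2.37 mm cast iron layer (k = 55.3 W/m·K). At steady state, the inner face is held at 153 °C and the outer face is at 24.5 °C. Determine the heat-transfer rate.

Q = 302 W

Series thermal resistances, inner to outer:
  R_nickel alloy = L/(kA) = 0.0124/(9.88·2.82) = 4.451×10^-4 K/W
  R_vermiculite board = L/(kA) = 0.0779/(0.0651·2.82) = 0.4243 K/W
  R_aluminium = L/(kA) = 0.00298/(203·2.82) = 5.206×10^-6 K/W
  R_cast iron = L/(kA) = 0.00237/(55.3·2.82) = 1.520×10^-5 K/W
ΣR = 4.451×10^-4 + 0.4243 + 5.206×10^-6 + 1.520×10^-5 = 0.4248 K/W
Q = ΔT/ΣR = (153 °C − 24.5 °C)/0.4248 = 302 W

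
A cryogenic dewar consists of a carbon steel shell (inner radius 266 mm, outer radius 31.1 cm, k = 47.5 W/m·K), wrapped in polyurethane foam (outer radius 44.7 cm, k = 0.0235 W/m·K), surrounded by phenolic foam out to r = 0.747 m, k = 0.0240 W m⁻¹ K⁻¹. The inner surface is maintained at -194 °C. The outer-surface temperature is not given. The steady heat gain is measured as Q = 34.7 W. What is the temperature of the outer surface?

T_out = 24.4 °C

Series resistances:
  R_carbon steel = (1/0.266 − 1/0.311)/(4πk) = 0.5440/(4π·47.5) = 9.113×10^-4 K/W
  R_polyurethane foam = (1/0.311 − 1/0.447)/(4πk) = 0.9783/(4π·0.0235) = 3.313 K/W
  R_phenolic foam = (1/0.447 − 1/0.747)/(4πk) = 0.8984/(4π·0.0240) = 2.979 K/W
ΣR = 6.293 K/W
ΔT = Q·ΣR = 34.7 × 6.293 = 218.4 K
Heat flows inward, so T_out = T_in + ΔT = -194 + 218.4 = 24.4 °C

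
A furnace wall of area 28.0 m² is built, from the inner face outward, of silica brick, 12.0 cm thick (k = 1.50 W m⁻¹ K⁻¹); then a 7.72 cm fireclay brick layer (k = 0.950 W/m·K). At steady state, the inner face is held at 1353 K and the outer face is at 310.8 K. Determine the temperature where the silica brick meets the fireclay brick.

Resistance network (inner→outer):
  R_silica brick = L/(kA) = 0.120/(1.50·28.0) = 0.002857 K/W
  R_fireclay brick = L/(kA) = 0.0772/(0.950·28.0) = 0.002902 K/W
ΣR = 0.002857 + 0.002902 = 0.005759 K/W
Q = ΔT/ΣR = (1353 K − 310.8 K)/0.005759 = 1.810×10^5 W
From the inner boundary to the silica brick/fireclay brick interface, ΣR_partial = 0.002857 K/W.
T_interface = T_in − Q·ΣR_partial = 1353 K − (1.810×10^5)(0.002857) = 836 K

T = 836 K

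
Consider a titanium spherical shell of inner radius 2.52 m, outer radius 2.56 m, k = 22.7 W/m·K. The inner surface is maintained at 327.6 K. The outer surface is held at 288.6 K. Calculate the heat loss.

Q = 1.79×10^6 W

Q = 4πk·ΔT/(1/r₁ − 1/r₂) = 4π × 22.7 × 39 / (1/2.52 − 1/2.56) = 1.79×10^6 W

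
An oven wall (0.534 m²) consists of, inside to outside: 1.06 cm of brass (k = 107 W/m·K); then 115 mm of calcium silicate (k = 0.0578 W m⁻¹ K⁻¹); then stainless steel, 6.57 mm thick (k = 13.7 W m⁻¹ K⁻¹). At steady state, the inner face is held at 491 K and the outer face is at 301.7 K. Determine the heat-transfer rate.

Q = 50.8 W

Resistance network (inner→outer):
  R_brass = L/(kA) = 0.0106/(107·0.534) = 1.855×10^-4 K/W
  R_calcium silicate = L/(kA) = 0.115/(0.0578·0.534) = 3.726 K/W
  R_stainless steel = L/(kA) = 0.00657/(13.7·0.534) = 8.981×10^-4 K/W
ΣR = 1.855×10^-4 + 3.726 + 8.981×10^-4 = 3.727 K/W
Q = ΔT/ΣR = (491 K − 301.7 K)/3.727 = 50.8 W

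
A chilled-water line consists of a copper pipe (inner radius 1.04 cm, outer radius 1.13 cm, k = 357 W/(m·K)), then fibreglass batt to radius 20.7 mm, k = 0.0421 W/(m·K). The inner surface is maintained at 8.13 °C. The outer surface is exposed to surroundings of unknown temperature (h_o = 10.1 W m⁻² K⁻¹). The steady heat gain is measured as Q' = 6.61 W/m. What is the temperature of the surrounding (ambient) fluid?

Series resistances:
  R'_copper = ln(0.0113/0.0104)/(2πk) = 0.08300/(2π·357) = 3.700×10^-5 m·K/W
  R'_fibreglass batt = ln(0.0207/0.0113)/(2πk) = 0.6053/(2π·0.0421) = 2.288 m·K/W
  R'_conv,out = 1/(2πr h) = 1/(2π·0.0207·10.1) = 0.7613 m·K/W
ΣR = 3.050 m·K/W
ΔT = Q'·ΣR = 6.61 × 3.050 = 20.16 K
Heat flows inward, so T_out = T_in + ΔT = 8.13 + 20.16 = 28.3 °C

T_out = 28.3 °C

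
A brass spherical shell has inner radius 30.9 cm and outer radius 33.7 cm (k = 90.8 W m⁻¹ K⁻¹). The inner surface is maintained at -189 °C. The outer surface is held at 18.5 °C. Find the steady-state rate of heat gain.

Q = 4πk·ΔT/(1/r₁ − 1/r₂) = 4π × 90.8 × 207.5 / (1/0.309 − 1/0.337) = 8.81×10^5 W

Q = 881 kW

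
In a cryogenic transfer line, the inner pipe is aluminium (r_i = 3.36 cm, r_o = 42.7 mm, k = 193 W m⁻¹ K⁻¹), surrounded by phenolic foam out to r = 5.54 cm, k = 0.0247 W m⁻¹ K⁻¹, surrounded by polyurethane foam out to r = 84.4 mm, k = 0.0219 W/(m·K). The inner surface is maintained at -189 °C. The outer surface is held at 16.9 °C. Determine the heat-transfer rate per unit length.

Resistance network (inner→outer):
  R'_aluminium = ln(0.0427/0.0336)/(2πk) = 0.2397/(2π·193) = 1.976×10^-4 m·K/W
  R'_phenolic foam = ln(0.0554/0.0427)/(2πk) = 0.2604/(2π·0.0247) = 1.678 m·K/W
  R'_polyurethane foam = ln(0.0844/0.0554)/(2πk) = 0.4210/(2π·0.0219) = 3.059 m·K/W
ΣR = 1.976×10^-4 + 1.678 + 3.059 = 4.737 m·K/W
Q' = ΔT/ΣR = (-189 °C − 16.9 °C)/4.737 = -43.5 W/m
(Negative Q' ⇒ heat flows inward; heat gain = 43.5 W/m.)

Q' = 43.5 W/m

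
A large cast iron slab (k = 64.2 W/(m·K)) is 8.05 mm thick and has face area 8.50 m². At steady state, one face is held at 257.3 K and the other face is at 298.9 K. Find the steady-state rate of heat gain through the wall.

Q = 2820 kW

Q = kA·ΔT/L = 64.2 × 8.50 × |257.3 K − 298.9 K| / 0.00805 = 2.82×10^6 W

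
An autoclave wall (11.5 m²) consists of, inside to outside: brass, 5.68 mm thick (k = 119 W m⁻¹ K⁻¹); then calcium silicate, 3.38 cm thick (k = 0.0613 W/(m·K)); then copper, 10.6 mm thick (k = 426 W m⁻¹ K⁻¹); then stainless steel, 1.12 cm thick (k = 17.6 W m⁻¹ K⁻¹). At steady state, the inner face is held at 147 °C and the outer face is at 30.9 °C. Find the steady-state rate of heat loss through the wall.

Series thermal resistances, inner to outer:
  R_brass = L/(kA) = 0.00568/(119·11.5) = 4.151×10^-6 K/W
  R_calcium silicate = L/(kA) = 0.0338/(0.0613·11.5) = 0.04795 K/W
  R_copper = L/(kA) = 0.0106/(426·11.5) = 2.164×10^-6 K/W
  R_stainless steel = L/(kA) = 0.0112/(17.6·11.5) = 5.534×10^-5 K/W
ΣR = 4.151×10^-6 + 0.04795 + 2.164×10^-6 + 5.534×10^-5 = 0.04801 K/W
Q = ΔT/ΣR = (147 °C − 30.9 °C)/0.04801 = 2420 W

Q = 2420 W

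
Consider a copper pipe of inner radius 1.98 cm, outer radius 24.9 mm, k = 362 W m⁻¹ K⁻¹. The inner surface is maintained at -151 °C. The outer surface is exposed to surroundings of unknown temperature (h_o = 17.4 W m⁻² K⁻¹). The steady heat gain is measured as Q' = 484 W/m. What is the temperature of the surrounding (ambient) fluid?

T_out = 26.8 °C

Sum the resistances:
  R'_copper = ln(0.0249/0.0198)/(2πk) = 0.2292/(2π·362) = 1.008×10^-4 m·K/W
  R'_conv,out = 1/(2πr h) = 1/(2π·0.0249·17.4) = 0.3673 m·K/W
ΣR = 0.3674 m·K/W
ΔT = Q'·ΣR = 484 × 0.3674 = 177.8 K
Heat flows inward, so T_out = T_in + ΔT = -151 + 177.8 = 26.8 °C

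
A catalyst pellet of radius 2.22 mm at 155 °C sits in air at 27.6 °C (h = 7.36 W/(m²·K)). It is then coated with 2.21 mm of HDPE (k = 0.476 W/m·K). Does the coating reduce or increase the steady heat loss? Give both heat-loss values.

Critical radius for a sphere: r_cr = 2k/h = 0.129 m = 12.9 cm.
Outer radius after coating: r₂ = 0.00222 + 0.00221 = 0.00443 m.
Since r₁ < r_cr and r₂ ≤ r_cr, the coating moves toward the maximum at r_cr — heat loss rises.
Bare: R = 1/(4πr₁²h) = 2194 K/W; Q = 127.4/2194 = 0.0581 W.
Coated: R = R_cond + R_conv = 588.5 K/W; Q = 127.4/588.5 = 0.216 W.

increases: 0.0581 → 0.216 W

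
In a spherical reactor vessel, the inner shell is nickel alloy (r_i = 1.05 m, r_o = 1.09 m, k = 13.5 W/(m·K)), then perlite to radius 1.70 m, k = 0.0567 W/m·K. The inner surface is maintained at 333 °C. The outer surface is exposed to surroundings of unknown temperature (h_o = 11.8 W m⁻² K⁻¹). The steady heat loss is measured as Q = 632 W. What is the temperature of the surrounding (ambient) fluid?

Sum the resistances:
  R_nickel alloy = (1/1.05 − 1/1.09)/(4πk) = 0.03495/(4π·13.5) = 2.060×10^-4 K/W
  R_perlite = (1/1.09 − 1/1.70)/(4πk) = 0.3292/(4π·0.0567) = 0.4620 K/W
  R_conv,out = 1/(4πr²h) = 1/(4π·1.70²·11.8) = 0.002334 K/W
ΣR = 0.4646 K/W
ΔT = Q·ΣR = 632 × 0.4646 = 293.6 K
Heat flows outward, so T_out = T_in − ΔT = 333 − 293.6 = 39.4 °C

T_out = 39.4 °C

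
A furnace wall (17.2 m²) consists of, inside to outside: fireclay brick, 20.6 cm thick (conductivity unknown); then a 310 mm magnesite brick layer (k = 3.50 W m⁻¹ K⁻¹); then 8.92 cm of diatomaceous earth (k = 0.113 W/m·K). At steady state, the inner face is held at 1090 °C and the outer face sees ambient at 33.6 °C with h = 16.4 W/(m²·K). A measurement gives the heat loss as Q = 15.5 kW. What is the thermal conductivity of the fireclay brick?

k = 0.883 W/m·K

ΣR = ΔT/Q = |1090 − 33.6|/15500 = 0.06815 K/W
Known resistances:
  R_magnesite brick = L/(kA) = 0.310/(3.50·17.2) = 0.005150 K/W
  R_diatomaceous earth = L/(kA) = 0.0892/(0.113·17.2) = 0.04589 K/W
  R_conv,out = 1/(hA) = 1/(16.4·17.2) = 0.003545 K/W
R_fireclay brick = ΣR − ΣR_known = 0.06815 − 0.05459 = 0.01356 K/W
L/(kA) = 0.01356 ⇒ k = 0.206/(0.01356·17.2) = 0.883 W/m·K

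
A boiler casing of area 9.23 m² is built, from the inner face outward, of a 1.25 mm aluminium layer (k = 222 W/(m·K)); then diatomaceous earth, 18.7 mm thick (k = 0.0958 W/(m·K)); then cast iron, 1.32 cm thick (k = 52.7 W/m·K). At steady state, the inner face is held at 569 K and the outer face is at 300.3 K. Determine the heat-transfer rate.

Series thermal resistances, inner to outer:
  R_aluminium = L/(kA) = 0.00125/(222·9.23) = 6.100×10^-7 K/W
  R_diatomaceous earth = L/(kA) = 0.0187/(0.0958·9.23) = 0.02115 K/W
  R_cast iron = L/(kA) = 0.0132/(52.7·9.23) = 2.714×10^-5 K/W
ΣR = 6.100×10^-7 + 0.02115 + 2.714×10^-5 = 0.02118 K/W
Q = ΔT/ΣR = (569 K − 300.3 K)/0.02118 = 12700 W

Q = 12.7 kW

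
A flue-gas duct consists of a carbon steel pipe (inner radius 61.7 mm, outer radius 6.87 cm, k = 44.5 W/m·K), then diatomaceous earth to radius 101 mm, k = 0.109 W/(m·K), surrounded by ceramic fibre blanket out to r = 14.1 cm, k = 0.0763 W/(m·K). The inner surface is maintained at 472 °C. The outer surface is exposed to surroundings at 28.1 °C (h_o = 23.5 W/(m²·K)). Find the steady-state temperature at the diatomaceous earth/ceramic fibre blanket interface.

Series thermal resistances, inner to outer:
  R'_carbon steel = ln(0.0687/0.0617)/(2πk) = 0.1075/(2π·44.5) = 3.844×10^-4 m·K/W
  R'_diatomaceous earth = ln(0.101/0.0687)/(2πk) = 0.3854/(2π·0.109) = 0.5627 m·K/W
  R'_ceramic fibre blanket = ln(0.141/0.101)/(2πk) = 0.3336/(2π·0.0763) = 0.6959 m·K/W
  R'_conv,out = 1/(2πr h) = 1/(2π·0.141·23.5) = 0.04803 m·K/W
ΣR = 3.844×10^-4 + 0.5627 + 0.6959 + 0.04803 = 1.307 m·K/W
Q' = ΔT/ΣR = (472 °C − 28.1 °C)/1.307 = 339.6 W/m
From the inner boundary to the diatomaceous earth/ceramic fibre blanket interface, ΣR_partial = 0.5631 m·K/W.
T_interface = T_in − Q'·ΣR_partial = 472 °C − (339.6)(0.5631) = 281 °C

T = 281 °C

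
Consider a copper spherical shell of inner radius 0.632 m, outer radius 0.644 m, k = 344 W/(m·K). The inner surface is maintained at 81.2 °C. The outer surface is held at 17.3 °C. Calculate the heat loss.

Q = 9370 kW

Q = 4πk·ΔT/(1/r₁ − 1/r₂) = 4π × 344 × 63.9 / (1/0.632 − 1/0.644) = 9.37×10^6 W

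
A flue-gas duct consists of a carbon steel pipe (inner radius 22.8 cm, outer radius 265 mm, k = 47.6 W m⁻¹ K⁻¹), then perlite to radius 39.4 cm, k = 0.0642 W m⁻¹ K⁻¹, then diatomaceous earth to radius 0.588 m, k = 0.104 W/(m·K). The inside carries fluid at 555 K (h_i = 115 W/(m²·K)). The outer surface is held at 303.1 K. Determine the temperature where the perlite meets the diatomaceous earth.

Series thermal resistances, inner to outer:
  R'_conv,in = 1/(2πr h) = 1/(2π·0.228·115) = 0.006070 m·K/W
  R'_carbon steel = ln(0.265/0.228)/(2πk) = 0.1504/(2π·47.6) = 5.028×10^-4 m·K/W
  R'_perlite = ln(0.394/0.265)/(2πk) = 0.3966/(2π·0.0642) = 0.9832 m·K/W
  R'_diatomaceous earth = ln(0.588/0.394)/(2πk) = 0.4004/(2π·0.104) = 0.6127 m·K/W
ΣR = 0.006070 + 5.028×10^-4 + 0.9832 + 0.6127 = 1.602 m·K/W
Q' = ΔT/ΣR = (555 K − 303.1 K)/1.602 = 157.2 W/m
From the inner boundary to the perlite/diatomaceous earth interface, ΣR_partial = 0.9898 m·K/W.
T_interface = T_in − Q'·ΣR_partial = 555 K − (157.2)(0.9898) = 399 K

T = 399 K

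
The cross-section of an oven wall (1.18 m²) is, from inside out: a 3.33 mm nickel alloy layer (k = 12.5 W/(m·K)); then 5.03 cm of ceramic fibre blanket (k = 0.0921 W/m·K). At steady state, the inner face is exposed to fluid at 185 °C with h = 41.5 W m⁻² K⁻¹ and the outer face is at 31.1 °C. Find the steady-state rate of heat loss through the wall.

Resistance network (inner→outer):
  R_conv,in = 1/(hA) = 1/(41.5·1.18) = 0.02042 K/W
  R_nickel alloy = L/(kA) = 0.00333/(12.5·1.18) = 2.258×10^-4 K/W
  R_ceramic fibre blanket = L/(kA) = 0.0503/(0.0921·1.18) = 0.4628 K/W
ΣR = 0.02042 + 2.258×10^-4 + 0.4628 = 0.4834 K/W
Q = ΔT/ΣR = (185 °C − 31.1 °C)/0.4834 = 318 W

Q = 318 W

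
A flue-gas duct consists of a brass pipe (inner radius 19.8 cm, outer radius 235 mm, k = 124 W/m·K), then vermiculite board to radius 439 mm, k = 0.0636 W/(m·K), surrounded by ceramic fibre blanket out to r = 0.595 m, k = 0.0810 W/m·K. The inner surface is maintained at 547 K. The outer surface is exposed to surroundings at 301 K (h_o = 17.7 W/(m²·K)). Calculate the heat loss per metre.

Q' = 113 W/m

Treat each layer as a resistance in series:
  R'_brass = ln(0.235/0.198)/(2πk) = 0.1713/(2π·124) = 2.199×10^-4 m·K/W
  R'_vermiculite board = ln(0.439/0.235)/(2πk) = 0.6249/(2π·0.0636) = 1.564 m·K/W
  R'_ceramic fibre blanket = ln(0.595/0.439)/(2πk) = 0.3041/(2π·0.0810) = 0.5974 m·K/W
  R'_conv,out = 1/(2πr h) = 1/(2π·0.595·17.7) = 0.01511 m·K/W
ΣR = 2.199×10^-4 + 1.564 + 0.5974 + 0.01511 = 2.177 m·K/W
Q' = ΔT/ΣR = (547 K − 301 K)/2.177 = 113 W/m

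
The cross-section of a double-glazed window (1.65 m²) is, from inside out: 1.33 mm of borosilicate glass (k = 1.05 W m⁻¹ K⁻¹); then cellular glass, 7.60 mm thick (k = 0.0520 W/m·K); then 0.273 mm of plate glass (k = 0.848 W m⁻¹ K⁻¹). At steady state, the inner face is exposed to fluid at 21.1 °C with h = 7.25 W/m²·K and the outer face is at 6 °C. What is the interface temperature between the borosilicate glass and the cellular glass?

T = 13.7 °C

Series thermal resistances, inner to outer:
  R_conv,in = 1/(hA) = 1/(7.25·1.65) = 0.08359 K/W
  R_borosilicate glass = L/(kA) = 0.00133/(1.05·1.65) = 7.677×10^-4 K/W
  R_cellular glass = L/(kA) = 0.00760/(0.0520·1.65) = 0.08858 K/W
  R_plate glass = L/(kA) = 2.73×10^-4/(0.848·1.65) = 1.951×10^-4 K/W
ΣR = 0.08359 + 7.677×10^-4 + 0.08858 + 1.951×10^-4 = 0.1731 K/W
Q = ΔT/ΣR = (21.1 °C − 6 °C)/0.1731 = 87.23 W
From the inner boundary to the borosilicate glass/cellular glass interface, ΣR_partial = 0.08436 K/W.
T_interface = T_in − Q·ΣR_partial = 21.1 °C − (87.23)(0.08436) = 13.7 °C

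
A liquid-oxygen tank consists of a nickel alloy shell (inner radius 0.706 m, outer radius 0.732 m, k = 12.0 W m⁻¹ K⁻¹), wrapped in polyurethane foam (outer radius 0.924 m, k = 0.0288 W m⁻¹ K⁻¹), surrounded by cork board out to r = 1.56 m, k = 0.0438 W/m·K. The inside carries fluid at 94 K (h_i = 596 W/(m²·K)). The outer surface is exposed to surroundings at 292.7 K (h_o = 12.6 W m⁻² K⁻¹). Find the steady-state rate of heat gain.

Q = 125 W

Treat each layer as a resistance in series:
  R_conv,in = 1/(4πr²h) = 1/(4π·0.706²·596) = 2.679×10^-4 K/W
  R_nickel alloy = (1/0.706 − 1/0.732)/(4πk) = 0.05031/(4π·12.0) = 3.336×10^-4 K/W
  R_polyurethane foam = (1/0.732 − 1/0.924)/(4πk) = 0.2839/(4π·0.0288) = 0.7844 K/W
  R_cork board = (1/0.924 − 1/1.56)/(4πk) = 0.4412/(4π·0.0438) = 0.8016 K/W
  R_conv,out = 1/(4πr²h) = 1/(4π·1.56²·12.6) = 0.002595 K/W
ΣR = 2.679×10^-4 + 3.336×10^-4 + 0.7844 + 0.8016 + 0.002595 = 1.589 K/W
Q = ΔT/ΣR = (94 K − 292.7 K)/1.589 = -125 W
(Negative Q ⇒ heat flows inward; heat gain = 125 W.)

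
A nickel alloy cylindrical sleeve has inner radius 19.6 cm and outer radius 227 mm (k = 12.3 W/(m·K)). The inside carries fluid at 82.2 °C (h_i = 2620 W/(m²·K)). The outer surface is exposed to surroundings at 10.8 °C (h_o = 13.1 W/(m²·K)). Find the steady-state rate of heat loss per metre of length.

Treat each layer as a resistance in series:
  R'_conv,in = 1/(2πr h) = 1/(2π·0.196·2620) = 3.099×10^-4 m·K/W
  R'_nickel alloy = ln(0.227/0.196)/(2πk) = 0.1468/(2π·12.3) = 0.001900 m·K/W
  R'_conv,out = 1/(2πr h) = 1/(2π·0.227·13.1) = 0.05352 m·K/W
ΣR = 3.099×10^-4 + 0.001900 + 0.05352 = 0.05573 m·K/W
Q' = ΔT/ΣR = (82.2 °C − 10.8 °C)/0.05573 = 1280 W/m

Q' = 1280 W/m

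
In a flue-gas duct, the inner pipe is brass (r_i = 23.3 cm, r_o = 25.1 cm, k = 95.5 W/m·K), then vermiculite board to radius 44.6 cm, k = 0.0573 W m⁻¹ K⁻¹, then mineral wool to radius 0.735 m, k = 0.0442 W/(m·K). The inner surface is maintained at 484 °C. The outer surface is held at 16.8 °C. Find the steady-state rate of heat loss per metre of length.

Resistance network (inner→outer):
  R'_brass = ln(0.251/0.233)/(2πk) = 0.07441/(2π·95.5) = 1.240×10^-4 m·K/W
  R'_vermiculite board = ln(0.446/0.251)/(2πk) = 0.5749/(2π·0.0573) = 1.597 m·K/W
  R'_mineral wool = ln(0.735/0.446)/(2πk) = 0.4996/(2π·0.0442) = 1.799 m·K/W
ΣR = 1.240×10^-4 + 1.597 + 1.799 = 3.396 m·K/W
Q' = ΔT/ΣR = (484 °C − 16.8 °C)/3.396 = 138 W/m

Q' = 138 W/m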